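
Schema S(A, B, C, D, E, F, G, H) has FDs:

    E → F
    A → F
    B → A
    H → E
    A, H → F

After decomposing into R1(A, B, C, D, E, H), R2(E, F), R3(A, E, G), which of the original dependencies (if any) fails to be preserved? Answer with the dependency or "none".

Check A → F: no single fragment contains all of {A, F}, and the restricted closure of {A} across the fragments never reaches {F}.
E → F is preserved.
B → A is preserved.
H → E is preserved.
A, H → F is preserved.

A → F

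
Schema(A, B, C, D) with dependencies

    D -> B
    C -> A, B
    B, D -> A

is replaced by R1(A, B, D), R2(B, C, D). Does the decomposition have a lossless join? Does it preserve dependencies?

lossless but not dependency-preserving

Lossless test: (B, D)⁺ = {A, B, D}, which contains all of one fragment — lossless.
Dependency preservation: the restricted closure of {C} across the fragments never reaches {A, B}, so C → A, B cannot be enforced without a join — not preserved.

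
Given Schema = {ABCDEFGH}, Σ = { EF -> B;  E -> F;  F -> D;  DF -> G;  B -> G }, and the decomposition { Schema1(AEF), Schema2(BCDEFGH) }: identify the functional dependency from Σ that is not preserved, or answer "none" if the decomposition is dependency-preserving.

EF → B lies within Schema2.
E → F lies within Schema1.
F → D lies within Schema2.
DF → G lies within Schema2.
B → G lies within Schema2.
Every dependency is enforceable on the fragments, so the decomposition is dependency-preserving.

none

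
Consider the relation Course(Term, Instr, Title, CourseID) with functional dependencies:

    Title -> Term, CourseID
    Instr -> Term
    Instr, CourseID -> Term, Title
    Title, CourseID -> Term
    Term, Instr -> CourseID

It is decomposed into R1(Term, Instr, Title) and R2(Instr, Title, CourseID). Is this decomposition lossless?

Yes

Common attributes: R1 ∩ R2 = {Instr, Title}.
Closure of {Instr, Title}: Title → Term, CourseID applies, adding Term, CourseID. So (Instr, Title)⁺ = {Term, Instr, Title, CourseID}.
This closure contains every attribute of R1, so R1 ∩ R2 → R1. The join is lossless.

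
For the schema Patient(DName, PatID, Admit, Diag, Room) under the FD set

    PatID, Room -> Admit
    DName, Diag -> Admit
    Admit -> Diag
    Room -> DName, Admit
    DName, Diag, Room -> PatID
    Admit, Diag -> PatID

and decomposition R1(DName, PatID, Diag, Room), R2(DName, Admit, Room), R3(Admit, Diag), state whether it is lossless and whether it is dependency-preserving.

lossless but not dependency-preserving

Lossless test (chase): Rows 2 and 3 agree on Admit; apply Admit→Diag and equate their Diag entries. Rows 1 and 2 agree on Room; apply Room→DName, Admit and equate their DName, Admit entries. Rows 1 and 2 agree on DName, Diag, Room; apply DName, Diag, Room→PatID and equate their PatID entries. Rows 1 and 3 agree on Admit, Diag; apply Admit, Diag→PatID and equate their PatID entries. Row 1 is now all distinguished symbols — the join is lossless.
Dependency preservation: the restricted closure of {DName, Diag} across the fragments never reaches {Admit}, so DName, Diag → Admit cannot be enforced without a join — not preserved.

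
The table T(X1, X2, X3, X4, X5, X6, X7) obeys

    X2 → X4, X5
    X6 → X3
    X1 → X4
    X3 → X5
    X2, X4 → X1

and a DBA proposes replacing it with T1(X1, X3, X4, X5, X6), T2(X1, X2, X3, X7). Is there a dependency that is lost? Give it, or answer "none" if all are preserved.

Check X2 → X4, X5: no single fragment contains all of {X2, X4, X5}, and the restricted closure of {X2} across the fragments never reaches {X4, X5}.
X6 → X3 is preserved.
X1 → X4 is preserved.
X3 → X5 is preserved.
X2, X4 → X1 is preserved.

X2 → X4, X5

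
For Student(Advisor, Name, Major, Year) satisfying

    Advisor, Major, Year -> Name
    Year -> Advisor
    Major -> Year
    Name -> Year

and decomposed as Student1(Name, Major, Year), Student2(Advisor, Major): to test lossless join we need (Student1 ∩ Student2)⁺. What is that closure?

Student1 ∩ Student2 = {Major}.
Major → Year applies, adding Year
Year → Advisor applies, adding Advisor
Advisor, Major, Year → Name applies, adding Name
Closure: {Advisor, Name, Major, Year}.

Advisor, Name, Major, Year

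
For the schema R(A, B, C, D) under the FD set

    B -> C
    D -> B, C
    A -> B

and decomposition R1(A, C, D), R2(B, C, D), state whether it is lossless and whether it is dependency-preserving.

Lossless test: (C, D)⁺ = {B, C, D}, which contains all of one fragment — lossless.
Dependency preservation: the restricted closure of {A} across the fragments never reaches {B}, so A → B cannot be enforced without a join — not preserved.

lossless but not dependency-preserving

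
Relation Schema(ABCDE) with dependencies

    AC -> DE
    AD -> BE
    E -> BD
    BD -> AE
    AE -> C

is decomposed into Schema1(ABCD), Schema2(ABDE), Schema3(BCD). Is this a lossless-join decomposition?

Chase test. Columns are ABCDE; row i has aⱼ where attribute j ∈ Schemai, else bᵢⱼ.
Initial tableau (one row per fragment):
  row 1: a1 a2 a3 a4 b15
  row 2: a1 a2 b23 a4 a5
  row 3: b31 a2 a3 a4 b35
Rows 1 and 2 agree on AD; apply AD→BE and equate their BE entries.
Rows 1 and 3 agree on BD; apply BD→AE and equate their AE entries.
Rows 1 and 2 agree on AE; apply AE→C and equate their C entries.
Row 1 is now all distinguished symbols — the join is lossless.

Yes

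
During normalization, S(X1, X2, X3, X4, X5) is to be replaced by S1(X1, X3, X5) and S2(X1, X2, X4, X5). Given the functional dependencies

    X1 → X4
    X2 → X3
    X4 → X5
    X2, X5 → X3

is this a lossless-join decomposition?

Common attributes: S1 ∩ S2 = {X1, X5}.
Closure of {X1, X5}: X1 → X4 applies, adding X4. So (X1, X5)⁺ = {X1, X4, X5}.
The closure contains neither all of S1 = {X1, X3, X5} nor all of S2 = {X1, X2, X4, X5}, so the common attributes are not a superkey of either fragment. The join is lossy.

No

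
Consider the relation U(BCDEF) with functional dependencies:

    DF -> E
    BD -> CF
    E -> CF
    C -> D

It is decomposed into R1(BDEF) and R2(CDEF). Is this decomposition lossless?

Common attributes: R1 ∩ R2 = {DEF}.
Closure of {DEF}: E → CF applies, adding C. So (DEF)⁺ = {CDEF}.
This closure contains every attribute of R2, so R1 ∩ R2 → R2. The join is lossless.

Yes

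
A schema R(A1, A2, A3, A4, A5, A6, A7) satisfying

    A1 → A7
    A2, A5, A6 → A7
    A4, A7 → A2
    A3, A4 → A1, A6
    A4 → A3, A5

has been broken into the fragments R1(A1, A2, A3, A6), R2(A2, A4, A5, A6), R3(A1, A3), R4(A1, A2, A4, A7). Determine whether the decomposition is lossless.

No

Chase test. Columns are A1, A2, A3, A4, A5, A6, A7; row i has aⱼ where attribute j ∈ Ri, else bᵢⱼ.
Initial tableau (one row per fragment):
  row 1: a1 a2 a3 b14 b15 a6 b17
  row 2: b21 a2 b23 a4 a5 a6 b27
  row 3: a1 b32 a3 b34 b35 b36 b37
  row 4: a1 a2 b43 a4 b45 b46 a7
Rows 1 and 3 agree on A1; apply A1→A7 and equate their A7 entries.
Rows 1 and 4 agree on A1; apply A1→A7 and equate their A7 entries.
Rows 2 and 4 agree on A4; apply A4→A3, A5 and equate their A3, A5 entries.
Rows 2 and 4 agree on A3, A4; apply A3, A4→A1, A6 and equate their A1, A6 entries.
Rows 1 and 2 agree on A1; apply A1→A7 and equate their A7 entries.
No row becomes fully distinguished — the join is lossy.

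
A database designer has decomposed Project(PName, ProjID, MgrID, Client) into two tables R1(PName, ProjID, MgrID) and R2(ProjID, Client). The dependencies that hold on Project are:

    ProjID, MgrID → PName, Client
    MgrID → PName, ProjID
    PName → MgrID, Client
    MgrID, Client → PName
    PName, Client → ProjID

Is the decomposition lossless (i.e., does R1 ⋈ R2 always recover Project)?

Common attributes: R1 ∩ R2 = {ProjID}.
No dependency enlarges {ProjID}, so (ProjID)⁺ = {ProjID}.
The closure contains neither all of R1 = {PName, ProjID, MgrID} nor all of R2 = {ProjID, Client}, so the common attributes are not a superkey of either fragment. The join is lossy.

No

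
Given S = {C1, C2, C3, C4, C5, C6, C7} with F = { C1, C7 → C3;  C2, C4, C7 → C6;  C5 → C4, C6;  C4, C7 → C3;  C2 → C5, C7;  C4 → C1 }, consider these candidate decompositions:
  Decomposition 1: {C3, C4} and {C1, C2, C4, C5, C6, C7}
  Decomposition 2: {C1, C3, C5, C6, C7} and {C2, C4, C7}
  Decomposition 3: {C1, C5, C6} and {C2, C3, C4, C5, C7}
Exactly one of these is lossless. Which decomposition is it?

Decomposition 3

Decomposition 1: common = {C4}, closure = {C1, C4} → lossy.
Decomposition 2: common = {C7}, closure = {C7} → lossy.
Decomposition 3: common = {C5}, closure = {C1, C4, C5, C6} → lossless.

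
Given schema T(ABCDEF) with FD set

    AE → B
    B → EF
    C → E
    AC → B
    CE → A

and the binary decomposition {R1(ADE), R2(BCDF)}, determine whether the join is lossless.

No

Common attributes: R1 ∩ R2 = {D}.
No dependency enlarges {D}, so (D)⁺ = {D}.
The closure contains neither all of R1 = {ADE} nor all of R2 = {BCDF}, so the common attributes are not a superkey of either fragment. The join is lossy.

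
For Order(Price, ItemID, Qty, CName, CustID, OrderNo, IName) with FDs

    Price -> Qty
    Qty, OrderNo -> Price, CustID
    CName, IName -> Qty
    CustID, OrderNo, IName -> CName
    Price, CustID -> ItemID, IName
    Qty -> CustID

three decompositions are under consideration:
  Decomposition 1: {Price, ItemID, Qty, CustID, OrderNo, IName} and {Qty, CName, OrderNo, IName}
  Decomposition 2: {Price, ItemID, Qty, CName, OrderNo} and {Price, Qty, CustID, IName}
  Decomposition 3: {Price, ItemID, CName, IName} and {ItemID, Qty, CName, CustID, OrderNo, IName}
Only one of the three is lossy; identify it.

Decomposition 3

Decomposition 1: common = {Qty, OrderNo, IName}, closure = {Price, ItemID, Qty, CName, CustID, OrderNo, IName} → lossless.
Decomposition 2: common = {Price, Qty}, closure = {Price, ItemID, Qty, CustID, IName} → lossless.
Decomposition 3: common = {ItemID, CName, IName}, closure = {ItemID, Qty, CName, CustID, IName} → lossy.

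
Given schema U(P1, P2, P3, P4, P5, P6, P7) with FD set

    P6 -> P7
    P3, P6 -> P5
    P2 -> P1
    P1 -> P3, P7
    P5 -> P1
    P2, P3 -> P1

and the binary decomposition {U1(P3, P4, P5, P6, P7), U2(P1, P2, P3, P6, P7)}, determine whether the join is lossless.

Common attributes: U1 ∩ U2 = {P3, P6, P7}.
Closure of {P3, P6, P7}: P3, P6 → P5 applies, adding P5; P5 → P1 applies, adding P1. So (P3, P6, P7)⁺ = {P1, P3, P5, P6, P7}.
The closure contains neither all of U1 = {P3, P4, P5, P6, P7} nor all of U2 = {P1, P2, P3, P6, P7}, so the common attributes are not a superkey of either fragment. The join is lossy.

No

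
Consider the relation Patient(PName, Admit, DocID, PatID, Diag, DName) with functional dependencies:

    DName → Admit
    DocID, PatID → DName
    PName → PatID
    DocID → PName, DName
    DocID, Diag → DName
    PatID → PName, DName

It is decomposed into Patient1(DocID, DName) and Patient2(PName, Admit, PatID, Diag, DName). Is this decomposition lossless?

No

Common attributes: Patient1 ∩ Patient2 = {DName}.
Closure of {DName}: DName → Admit applies, adding Admit. So (DName)⁺ = {Admit, DName}.
The closure contains neither all of Patient1 = {DocID, DName} nor all of Patient2 = {PName, Admit, PatID, Diag, DName}, so the common attributes are not a superkey of either fragment. The join is lossy.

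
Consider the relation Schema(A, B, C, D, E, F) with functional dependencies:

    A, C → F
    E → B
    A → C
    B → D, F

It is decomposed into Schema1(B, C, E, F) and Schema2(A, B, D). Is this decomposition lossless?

Common attributes: Schema1 ∩ Schema2 = {B}.
Closure of {B}: B → D, F applies, adding D, F. So (B)⁺ = {B, D, F}.
The closure contains neither all of Schema1 = {B, C, E, F} nor all of Schema2 = {A, B, D}, so the common attributes are not a superkey of either fragment. The join is lossy.

No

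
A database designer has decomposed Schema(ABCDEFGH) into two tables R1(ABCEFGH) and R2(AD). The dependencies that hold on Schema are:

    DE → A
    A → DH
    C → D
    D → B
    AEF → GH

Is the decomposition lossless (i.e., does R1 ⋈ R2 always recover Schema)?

Common attributes: R1 ∩ R2 = {A}.
Closure of {A}: A → DH applies, adding DH; D → B applies, adding B. So (A)⁺ = {ABDH}.
This closure contains every attribute of R2, so R1 ∩ R2 → R2. The join is lossless.

Yes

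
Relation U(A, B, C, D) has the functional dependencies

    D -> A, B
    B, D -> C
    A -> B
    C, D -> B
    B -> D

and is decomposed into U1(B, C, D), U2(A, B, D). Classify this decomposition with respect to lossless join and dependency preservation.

Lossless test: (B, D)⁺ = {A, B, C, D}, which contains all of one fragment — lossless.
Dependency preservation: every FD's attributes lie within a single fragment, so each can be enforced locally — preserved.

lossless and dependency-preserving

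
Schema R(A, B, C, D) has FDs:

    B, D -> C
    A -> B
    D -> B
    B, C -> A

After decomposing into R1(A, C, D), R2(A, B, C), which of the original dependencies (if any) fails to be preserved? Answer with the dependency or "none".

none

B, D → C: restricted closure across fragments reaches C.
A → B lies within R2.
D → B: restricted closure across fragments reaches B.
B, C → A lies within R2.
Every dependency is enforceable on the fragments, so the decomposition is dependency-preserving.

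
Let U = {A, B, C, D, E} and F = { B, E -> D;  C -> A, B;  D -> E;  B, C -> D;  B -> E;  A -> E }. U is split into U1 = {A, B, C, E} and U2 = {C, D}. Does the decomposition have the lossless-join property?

Common attributes: U1 ∩ U2 = {C}.
Closure of {C}: C → A, B applies, adding A, B; B, C → D applies, adding D; B → E applies, adding E. So (C)⁺ = {A, B, C, D, E}.
This closure contains every attribute of U1, so U1 ∩ U2 → U1. The join is lossless.

Yes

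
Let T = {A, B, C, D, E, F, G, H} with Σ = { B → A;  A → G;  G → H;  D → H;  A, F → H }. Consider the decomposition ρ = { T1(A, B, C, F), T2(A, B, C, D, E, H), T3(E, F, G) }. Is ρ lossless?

Chase test. Columns are A, B, C, D, E, F, G, H; row i has aⱼ where attribute j ∈ Ti, else bᵢⱼ.
Initial tableau (one row per fragment):
  row 1: a1 a2 a3 b14 b15 a6 b17 b18
  row 2: a1 a2 a3 a4 a5 b26 b27 a8
  row 3: b31 b32 b33 b34 a5 a6 a7 b38
Rows 1 and 2 agree on A; apply A→G and equate their G entries.
Rows 1 and 2 agree on G; apply G→H and equate their H entries.
No row becomes fully distinguished — the join is lossy.

No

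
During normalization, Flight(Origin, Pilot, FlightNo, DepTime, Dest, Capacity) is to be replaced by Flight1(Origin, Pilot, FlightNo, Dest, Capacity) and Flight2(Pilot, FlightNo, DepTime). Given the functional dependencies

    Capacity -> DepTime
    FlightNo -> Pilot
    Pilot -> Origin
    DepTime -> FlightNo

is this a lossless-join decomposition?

No

Common attributes: Flight1 ∩ Flight2 = {Pilot, FlightNo}.
Closure of {Pilot, FlightNo}: Pilot → Origin applies, adding Origin. So (Pilot, FlightNo)⁺ = {Origin, Pilot, FlightNo}.
The closure contains neither all of Flight1 = {Origin, Pilot, FlightNo, Dest, Capacity} nor all of Flight2 = {Pilot, FlightNo, DepTime}, so the common attributes are not a superkey of either fragment. The join is lossy.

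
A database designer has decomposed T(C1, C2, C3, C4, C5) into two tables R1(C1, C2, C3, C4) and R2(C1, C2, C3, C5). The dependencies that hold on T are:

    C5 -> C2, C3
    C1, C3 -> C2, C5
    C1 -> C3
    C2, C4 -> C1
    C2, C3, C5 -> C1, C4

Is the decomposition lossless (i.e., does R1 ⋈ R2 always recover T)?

Yes

Common attributes: R1 ∩ R2 = {C1, C2, C3}.
Closure of {C1, C2, C3}: C1, C3 → C2, C5 applies, adding C5; C2, C3, C5 → C1, C4 applies, adding C4. So (C1, C2, C3)⁺ = {C1, C2, C3, C4, C5}.
This closure contains every attribute of R1, so R1 ∩ R2 → R1. The join is lossless.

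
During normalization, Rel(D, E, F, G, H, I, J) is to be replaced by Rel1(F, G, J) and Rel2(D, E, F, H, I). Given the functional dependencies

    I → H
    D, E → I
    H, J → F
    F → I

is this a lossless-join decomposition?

Common attributes: Rel1 ∩ Rel2 = {F}.
Closure of {F}: F → I applies, adding I; I → H applies, adding H. So (F)⁺ = {F, H, I}.
The closure contains neither all of Rel1 = {F, G, J} nor all of Rel2 = {D, E, F, H, I}, so the common attributes are not a superkey of either fragment. The join is lossy.

No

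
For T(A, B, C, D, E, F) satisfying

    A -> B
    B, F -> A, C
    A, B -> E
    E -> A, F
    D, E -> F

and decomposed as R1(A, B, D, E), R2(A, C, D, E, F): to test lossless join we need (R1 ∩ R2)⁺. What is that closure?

R1 ∩ R2 = {A, D, E}.
A → B applies, adding B
E → A, F applies, adding F
B, F → A, C applies, adding C
Closure: {A, B, C, D, E, F}.

A, B, C, D, E, F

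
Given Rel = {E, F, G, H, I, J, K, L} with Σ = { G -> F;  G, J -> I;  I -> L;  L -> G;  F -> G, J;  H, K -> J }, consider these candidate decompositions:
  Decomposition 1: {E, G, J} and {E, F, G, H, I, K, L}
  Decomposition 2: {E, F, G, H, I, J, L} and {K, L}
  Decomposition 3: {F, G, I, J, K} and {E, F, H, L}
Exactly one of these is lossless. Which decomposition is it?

Decomposition 1

Decomposition 1: common = {E, G}, closure = {E, F, G, I, J, L} → lossless.
Decomposition 2: common = {L}, closure = {F, G, I, J, L} → lossy.
Decomposition 3: common = {F}, closure = {F, G, I, J, L} → lossy.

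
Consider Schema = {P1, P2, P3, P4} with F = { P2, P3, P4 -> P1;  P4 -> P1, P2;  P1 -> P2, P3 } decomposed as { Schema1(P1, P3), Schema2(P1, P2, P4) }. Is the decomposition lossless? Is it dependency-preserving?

lossless and dependency-preserving

Lossless test: (P1)⁺ = {P1, P2, P3}, which contains all of one fragment — lossless.
Dependency preservation: P2, P3, P4 → P1; P1 → P2, P3 are not contained in any single fragment, but the restricted closure of each left-hand side across the fragments still reaches the right-hand side; the remaining FDs each lie inside some fragment. All dependencies are preserved.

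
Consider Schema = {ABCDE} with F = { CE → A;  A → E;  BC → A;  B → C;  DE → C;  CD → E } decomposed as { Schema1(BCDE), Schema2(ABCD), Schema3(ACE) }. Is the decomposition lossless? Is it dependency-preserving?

lossless and dependency-preserving

Lossless test (chase): Rows 1 and 3 agree on CE; apply CE→A and equate their A entries. Rows 1 and 2 agree on A; apply A→E and equate their E entries. Row 1 is now all distinguished symbols — the join is lossless.
Dependency preservation: every FD's attributes lie within a single fragment, so each can be enforced locally — preserved.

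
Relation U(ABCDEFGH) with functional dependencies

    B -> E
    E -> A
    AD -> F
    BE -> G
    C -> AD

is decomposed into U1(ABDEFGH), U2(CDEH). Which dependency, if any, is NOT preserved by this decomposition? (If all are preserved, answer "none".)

C -> AD

Check C → AD: no single fragment contains all of {ACD}, and the restricted closure of {C} across the fragments never reaches {AD}.
B → E is preserved.
E → A is preserved.
AD → F is preserved.
BE → G is preserved.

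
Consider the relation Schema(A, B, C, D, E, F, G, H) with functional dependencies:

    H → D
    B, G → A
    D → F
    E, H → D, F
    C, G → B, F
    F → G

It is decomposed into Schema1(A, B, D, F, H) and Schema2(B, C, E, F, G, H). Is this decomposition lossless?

Common attributes: Schema1 ∩ Schema2 = {B, F, H}.
Closure of {B, F, H}: H → D applies, adding D; F → G applies, adding G; B, G → A applies, adding A. So (B, F, H)⁺ = {A, B, D, F, G, H}.
This closure contains every attribute of Schema1, so Schema1 ∩ Schema2 → Schema1. The join is lossless.

Yes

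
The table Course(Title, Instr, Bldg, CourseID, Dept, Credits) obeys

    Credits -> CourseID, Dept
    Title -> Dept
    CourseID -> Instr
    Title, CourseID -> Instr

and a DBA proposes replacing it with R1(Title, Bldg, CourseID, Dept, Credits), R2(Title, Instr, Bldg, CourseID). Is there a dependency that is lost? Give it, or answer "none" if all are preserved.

none

Credits → CourseID, Dept lies within R1.
Title → Dept lies within R1.
CourseID → Instr lies within R2.
Title, CourseID → Instr lies within R2.
Every dependency is enforceable on the fragments, so the decomposition is dependency-preserving.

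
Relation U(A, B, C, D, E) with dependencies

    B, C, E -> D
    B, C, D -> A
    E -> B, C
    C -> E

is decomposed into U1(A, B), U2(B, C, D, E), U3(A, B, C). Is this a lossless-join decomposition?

Yes

Chase test. Columns are A, B, C, D, E; row i has aⱼ where attribute j ∈ Ui, else bᵢⱼ.
Initial tableau (one row per fragment):
  row 1: a1 a2 b13 b14 b15
  row 2: b21 a2 a3 a4 a5
  row 3: a1 a2 a3 b34 b35
Rows 2 and 3 agree on C; apply C→E and equate their E entries.
Rows 2 and 3 agree on B, C, E; apply B, C, E→D and equate their D entries.
Rows 2 and 3 agree on B, C, D; apply B, C, D→A and equate their A entries.
Row 2 is now all distinguished symbols — the join is lossless.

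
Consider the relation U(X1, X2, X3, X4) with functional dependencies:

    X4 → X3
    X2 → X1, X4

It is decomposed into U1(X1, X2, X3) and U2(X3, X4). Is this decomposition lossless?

No

Common attributes: U1 ∩ U2 = {X3}.
No dependency enlarges {X3}, so (X3)⁺ = {X3}.
The closure contains neither all of U1 = {X1, X2, X3} nor all of U2 = {X3, X4}, so the common attributes are not a superkey of either fragment. The join is lossy.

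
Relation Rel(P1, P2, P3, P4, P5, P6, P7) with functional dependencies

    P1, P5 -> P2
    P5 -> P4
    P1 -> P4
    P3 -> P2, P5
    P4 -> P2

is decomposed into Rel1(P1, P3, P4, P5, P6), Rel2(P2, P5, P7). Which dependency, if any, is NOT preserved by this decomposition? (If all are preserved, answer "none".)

Check P4 → P2: no single fragment contains all of {P2, P4}, and the restricted closure of {P4} across the fragments never reaches {P2}.
P1, P5 → P2 is preserved.
P5 → P4 is preserved.
P1 → P4 is preserved.
P3 → P2, P5 is preserved.

P4 -> P2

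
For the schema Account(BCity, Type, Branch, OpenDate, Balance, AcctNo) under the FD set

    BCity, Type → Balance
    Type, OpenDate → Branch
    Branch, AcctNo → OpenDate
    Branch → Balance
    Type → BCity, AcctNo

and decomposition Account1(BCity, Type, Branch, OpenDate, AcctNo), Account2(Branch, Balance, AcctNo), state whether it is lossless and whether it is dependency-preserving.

Lossless test: (Branch, AcctNo)⁺ = {Branch, OpenDate, Balance, AcctNo}, which contains all of one fragment — lossless.
Dependency preservation: the restricted closure of {BCity, Type} across the fragments never reaches {Balance}, so BCity, Type → Balance cannot be enforced without a join — not preserved.

lossless but not dependency-preserving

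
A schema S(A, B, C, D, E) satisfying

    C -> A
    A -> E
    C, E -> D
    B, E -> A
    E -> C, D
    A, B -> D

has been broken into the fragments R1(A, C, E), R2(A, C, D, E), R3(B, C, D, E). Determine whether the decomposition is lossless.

Chase test. Columns are A, B, C, D, E; row i has aⱼ where attribute j ∈ Ri, else bᵢⱼ.
Initial tableau (one row per fragment):
  row 1: a1 b12 a3 b14 a5
  row 2: a1 b22 a3 a4 a5
  row 3: b31 a2 a3 a4 a5
Rows 1 and 3 agree on C; apply C→A and equate their A entries.
Rows 1 and 2 agree on C, E; apply C, E→D and equate their D entries.
Row 3 is now all distinguished symbols — the join is lossless.

Yes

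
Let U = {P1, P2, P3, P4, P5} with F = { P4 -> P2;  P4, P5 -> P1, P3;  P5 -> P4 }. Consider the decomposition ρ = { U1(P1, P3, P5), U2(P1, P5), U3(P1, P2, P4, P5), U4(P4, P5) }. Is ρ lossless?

Yes

Chase test. Columns are P1, P2, P3, P4, P5; row i has aⱼ where attribute j ∈ Ui, else bᵢⱼ.
Initial tableau (one row per fragment):
  row 1: a1 b12 a3 b14 a5
  row 2: a1 b22 b23 b24 a5
  row 3: a1 a2 b33 a4 a5
  row 4: b41 b42 b43 a4 a5
Rows 3 and 4 agree on P4; apply P4→P2 and equate their P2 entries.
Rows 3 and 4 agree on P4, P5; apply P4, P5→P1, P3 and equate their P1, P3 entries.
Rows 1 and 2 agree on P5; apply P5→P4 and equate their P4 entries.
Rows 1 and 3 agree on P5; apply P5→P4 and equate their P4 entries.
Rows 1 and 2 agree on P4; apply P4→P2 and equate their P2 entries.
Rows 1 and 3 agree on P4; apply P4→P2 and equate their P2 entries.
Rows 1 and 2 agree on P4, P5; apply P4, P5→P1, P3 and equate their P1, P3 entries.
Rows 1 and 3 agree on P4, P5; apply P4, P5→P1, P3 and equate their P1, P3 entries.
Row 1 is now all distinguished symbols — the join is lossless.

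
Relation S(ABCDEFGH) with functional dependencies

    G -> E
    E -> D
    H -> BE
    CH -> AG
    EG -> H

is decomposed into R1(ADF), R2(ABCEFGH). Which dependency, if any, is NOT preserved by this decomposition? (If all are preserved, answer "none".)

Check E → D: no single fragment contains all of {DE}, and the restricted closure of {E} across the fragments never reaches {D}.
G → E is preserved.
H → BE is preserved.
CH → AG is preserved.
EG → H is preserved.

E -> D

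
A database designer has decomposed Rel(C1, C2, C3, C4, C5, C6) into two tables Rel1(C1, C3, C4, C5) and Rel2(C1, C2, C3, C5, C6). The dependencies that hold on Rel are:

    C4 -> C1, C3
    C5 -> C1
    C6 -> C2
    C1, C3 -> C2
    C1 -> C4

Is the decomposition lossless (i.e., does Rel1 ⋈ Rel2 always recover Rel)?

Yes

Common attributes: Rel1 ∩ Rel2 = {C1, C3, C5}.
Closure of {C1, C3, C5}: C1, C3 → C2 applies, adding C2; C1 → C4 applies, adding C4. So (C1, C3, C5)⁺ = {C1, C2, C3, C4, C5}.
This closure contains every attribute of Rel1, so Rel1 ∩ Rel2 → Rel1. The join is lossless.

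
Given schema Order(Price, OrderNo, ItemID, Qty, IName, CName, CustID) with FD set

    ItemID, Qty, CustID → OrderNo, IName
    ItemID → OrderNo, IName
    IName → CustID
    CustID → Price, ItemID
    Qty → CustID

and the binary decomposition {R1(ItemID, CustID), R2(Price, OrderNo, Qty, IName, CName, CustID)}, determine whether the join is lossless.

Yes

Common attributes: R1 ∩ R2 = {CustID}.
Closure of {CustID}: CustID → Price, ItemID applies, adding Price, ItemID; ItemID → OrderNo, IName applies, adding OrderNo, IName. So (CustID)⁺ = {Price, OrderNo, ItemID, IName, CustID}.
This closure contains every attribute of R1, so R1 ∩ R2 → R1. The join is lossless.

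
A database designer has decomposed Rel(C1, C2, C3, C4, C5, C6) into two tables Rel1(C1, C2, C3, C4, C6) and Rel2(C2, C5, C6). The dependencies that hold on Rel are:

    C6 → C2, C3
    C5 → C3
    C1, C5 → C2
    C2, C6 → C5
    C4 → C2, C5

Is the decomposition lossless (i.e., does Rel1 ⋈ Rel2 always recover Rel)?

Yes

Common attributes: Rel1 ∩ Rel2 = {C2, C6}.
Closure of {C2, C6}: C6 → C2, C3 applies, adding C3; C2, C6 → C5 applies, adding C5. So (C2, C6)⁺ = {C2, C3, C5, C6}.
This closure contains every attribute of Rel2, so Rel1 ∩ Rel2 → Rel2. The join is lossless.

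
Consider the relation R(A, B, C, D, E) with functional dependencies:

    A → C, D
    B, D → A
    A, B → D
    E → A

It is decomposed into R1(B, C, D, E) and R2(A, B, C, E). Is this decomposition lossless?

Common attributes: R1 ∩ R2 = {B, C, E}.
Closure of {B, C, E}: E → A applies, adding A; A → C, D applies, adding D. So (B, C, E)⁺ = {A, B, C, D, E}.
This closure contains every attribute of R1, so R1 ∩ R2 → R1. The join is lossless.

Yes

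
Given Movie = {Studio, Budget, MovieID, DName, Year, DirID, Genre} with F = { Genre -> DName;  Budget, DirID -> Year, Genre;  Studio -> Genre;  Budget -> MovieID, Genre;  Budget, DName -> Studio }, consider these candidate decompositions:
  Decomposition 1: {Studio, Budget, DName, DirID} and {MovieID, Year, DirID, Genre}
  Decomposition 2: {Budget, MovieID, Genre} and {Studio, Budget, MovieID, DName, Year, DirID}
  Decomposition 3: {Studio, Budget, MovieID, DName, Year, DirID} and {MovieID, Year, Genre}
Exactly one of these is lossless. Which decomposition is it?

Decomposition 1: common = {DirID}, closure = {DirID} → lossy.
Decomposition 2: common = {Budget, MovieID}, closure = {Studio, Budget, MovieID, DName, Genre} → lossless.
Decomposition 3: common = {MovieID, Year}, closure = {MovieID, Year} → lossy.

Decomposition 2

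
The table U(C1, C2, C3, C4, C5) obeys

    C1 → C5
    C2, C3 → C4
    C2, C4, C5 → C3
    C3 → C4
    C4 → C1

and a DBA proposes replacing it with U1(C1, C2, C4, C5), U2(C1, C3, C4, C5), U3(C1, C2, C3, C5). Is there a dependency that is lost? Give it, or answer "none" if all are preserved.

Check C2, C4, C5 → C3: no single fragment contains all of {C2, C3, C4, C5}, and the restricted closure of {C2, C4, C5} across the fragments never reaches {C3}.
C1 → C5 is preserved.
C2, C3 → C4 is preserved.
C3 → C4 is preserved.
C4 → C1 is preserved.

C2, C4, C5 → C3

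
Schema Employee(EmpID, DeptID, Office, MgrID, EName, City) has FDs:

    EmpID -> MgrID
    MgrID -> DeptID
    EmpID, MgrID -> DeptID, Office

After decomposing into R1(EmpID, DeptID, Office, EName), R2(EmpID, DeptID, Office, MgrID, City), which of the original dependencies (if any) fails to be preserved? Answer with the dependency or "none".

none

EmpID → MgrID lies within R2.
MgrID → DeptID lies within R2.
EmpID, MgrID → DeptID, Office lies within R2.
Every dependency is enforceable on the fragments, so the decomposition is dependency-preserving.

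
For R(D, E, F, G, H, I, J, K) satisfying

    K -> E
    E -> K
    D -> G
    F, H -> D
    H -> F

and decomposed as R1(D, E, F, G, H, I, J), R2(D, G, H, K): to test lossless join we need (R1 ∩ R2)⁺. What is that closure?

R1 ∩ R2 = {D, G, H}.
H → F applies, adding F
Closure: {D, F, G, H}.

D, F, G, H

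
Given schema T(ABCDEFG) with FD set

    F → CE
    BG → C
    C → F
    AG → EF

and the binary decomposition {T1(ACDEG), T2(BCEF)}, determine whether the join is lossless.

No

Common attributes: T1 ∩ T2 = {CE}.
Closure of {CE}: C → F applies, adding F. So (CE)⁺ = {CEF}.
The closure contains neither all of T1 = {ACDEG} nor all of T2 = {BCEF}, so the common attributes are not a superkey of either fragment. The join is lossy.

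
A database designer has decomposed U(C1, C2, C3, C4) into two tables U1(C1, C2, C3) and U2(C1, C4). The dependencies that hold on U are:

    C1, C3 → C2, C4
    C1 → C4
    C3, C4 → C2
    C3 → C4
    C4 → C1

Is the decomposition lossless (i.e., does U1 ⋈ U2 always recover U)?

Yes

Common attributes: U1 ∩ U2 = {C1}.
Closure of {C1}: C1 → C4 applies, adding C4. So (C1)⁺ = {C1, C4}.
This closure contains every attribute of U2, so U1 ∩ U2 → U2. The join is lossless.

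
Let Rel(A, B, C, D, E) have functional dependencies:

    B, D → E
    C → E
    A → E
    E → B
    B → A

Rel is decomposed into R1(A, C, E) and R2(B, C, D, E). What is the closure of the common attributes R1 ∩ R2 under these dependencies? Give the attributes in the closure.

A, B, C, E

R1 ∩ R2 = {C, E}.
E → B applies, adding B
B → A applies, adding A
Closure: {A, B, C, E}.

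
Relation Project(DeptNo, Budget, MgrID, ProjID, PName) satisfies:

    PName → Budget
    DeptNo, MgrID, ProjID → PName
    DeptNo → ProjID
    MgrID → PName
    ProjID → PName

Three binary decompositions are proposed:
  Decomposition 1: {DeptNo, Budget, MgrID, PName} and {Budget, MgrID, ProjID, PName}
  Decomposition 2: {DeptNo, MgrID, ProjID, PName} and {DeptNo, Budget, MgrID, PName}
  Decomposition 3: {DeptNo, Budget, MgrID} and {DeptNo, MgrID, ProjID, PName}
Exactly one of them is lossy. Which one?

Decomposition 1

Decomposition 1: common = {Budget, MgrID, PName}, closure = {Budget, MgrID, PName} → lossy.
Decomposition 2: common = {DeptNo, MgrID, PName}, closure = {DeptNo, Budget, MgrID, ProjID, PName} → lossless.
Decomposition 3: common = {DeptNo, MgrID}, closure = {DeptNo, Budget, MgrID, ProjID, PName} → lossless.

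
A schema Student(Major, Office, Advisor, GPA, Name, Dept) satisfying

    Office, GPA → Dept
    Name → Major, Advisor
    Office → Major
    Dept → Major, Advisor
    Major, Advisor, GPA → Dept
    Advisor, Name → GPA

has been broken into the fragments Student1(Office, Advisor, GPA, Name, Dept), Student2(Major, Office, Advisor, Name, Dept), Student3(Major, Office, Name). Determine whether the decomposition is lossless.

Chase test. Columns are Major, Office, Advisor, GPA, Name, Dept; row i has aⱼ where attribute j ∈ Studenti, else bᵢⱼ.
Initial tableau (one row per fragment):
  row 1: b11 a2 a3 a4 a5 a6
  row 2: a1 a2 a3 b24 a5 a6
  row 3: a1 a2 b33 b34 a5 b36
Rows 1 and 2 agree on Name; apply Name→Major, Advisor and equate their Major, Advisor entries.
Rows 1 and 3 agree on Name; apply Name→Major, Advisor and equate their Major, Advisor entries.
Rows 1 and 2 agree on Advisor, Name; apply Advisor, Name→GPA and equate their GPA entries.
Rows 1 and 3 agree on Advisor, Name; apply Advisor, Name→GPA and equate their GPA entries.
Rows 1 and 3 agree on Office, GPA; apply Office, GPA→Dept and equate their Dept entries.
Row 1 is now all distinguished symbols — the join is lossless.

Yes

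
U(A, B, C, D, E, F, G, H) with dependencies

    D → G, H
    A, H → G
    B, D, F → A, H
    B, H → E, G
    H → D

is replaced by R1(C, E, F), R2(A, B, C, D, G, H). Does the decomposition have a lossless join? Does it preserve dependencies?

lossy and not dependency-preserving

Lossless test: (C)⁺ = {C}, which is a superkey of neither fragment — lossy.
Dependency preservation: the restricted closure of {B, D, F} across the fragments never reaches {A, H}, so B, D, F → A, H cannot be enforced without a join — not preserved.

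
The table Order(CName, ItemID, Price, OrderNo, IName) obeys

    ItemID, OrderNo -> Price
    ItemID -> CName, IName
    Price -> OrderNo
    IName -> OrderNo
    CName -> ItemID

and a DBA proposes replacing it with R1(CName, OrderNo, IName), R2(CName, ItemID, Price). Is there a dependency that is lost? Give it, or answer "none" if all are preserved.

Check Price → OrderNo: no single fragment contains all of {Price, OrderNo}, and the restricted closure of {Price} across the fragments never reaches {OrderNo}.
ItemID, OrderNo → Price is preserved.
ItemID → CName, IName is preserved.
IName → OrderNo is preserved.
CName → ItemID is preserved.

Price -> OrderNo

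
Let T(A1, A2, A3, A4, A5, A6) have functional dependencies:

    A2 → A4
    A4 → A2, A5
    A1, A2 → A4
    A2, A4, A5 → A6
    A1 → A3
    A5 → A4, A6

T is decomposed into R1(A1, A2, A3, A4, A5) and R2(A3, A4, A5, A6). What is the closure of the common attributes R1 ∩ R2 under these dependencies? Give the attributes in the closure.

A2, A3, A4, A5, A6

R1 ∩ R2 = {A3, A4, A5}.
A4 → A2, A5 applies, adding A2
A2, A4, A5 → A6 applies, adding A6
Closure: {A2, A3, A4, A5, A6}.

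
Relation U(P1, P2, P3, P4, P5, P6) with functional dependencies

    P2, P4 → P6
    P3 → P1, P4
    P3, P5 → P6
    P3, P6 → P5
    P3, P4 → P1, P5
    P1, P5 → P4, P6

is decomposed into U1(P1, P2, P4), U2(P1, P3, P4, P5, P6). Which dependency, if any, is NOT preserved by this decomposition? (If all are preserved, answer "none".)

P2, P4 → P6

Check P2, P4 → P6: no single fragment contains all of {P2, P4, P6}, and the restricted closure of {P2, P4} across the fragments never reaches {P6}.
P3 → P1, P4 is preserved.
P3, P5 → P6 is preserved.
P3, P6 → P5 is preserved.
P3, P4 → P1, P5 is preserved.
P1, P5 → P4, P6 is preserved.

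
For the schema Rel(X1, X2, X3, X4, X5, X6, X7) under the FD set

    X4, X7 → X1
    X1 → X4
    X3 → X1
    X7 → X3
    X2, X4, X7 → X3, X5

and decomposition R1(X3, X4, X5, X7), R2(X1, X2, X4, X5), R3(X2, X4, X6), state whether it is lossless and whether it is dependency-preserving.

Lossless test (chase): applying each FD to every pair of rows produces no changes in the tableau, so no row becomes fully distinguished — the join is lossy.
Dependency preservation: the restricted closure of {X4, X7} across the fragments never reaches {X1}, so X4, X7 → X1 cannot be enforced without a join — not preserved.

lossy and not dependency-preserving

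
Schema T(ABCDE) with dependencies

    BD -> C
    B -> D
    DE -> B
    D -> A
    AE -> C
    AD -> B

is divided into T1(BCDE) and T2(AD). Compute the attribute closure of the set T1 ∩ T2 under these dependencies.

T1 ∩ T2 = {D}.
D → A applies, adding A
AD → B applies, adding B
BD → C applies, adding C
Closure: {ABCD}.

ABCD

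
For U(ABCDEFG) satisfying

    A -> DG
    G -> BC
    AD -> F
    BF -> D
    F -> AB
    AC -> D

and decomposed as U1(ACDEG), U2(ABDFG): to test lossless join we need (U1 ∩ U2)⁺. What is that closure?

U1 ∩ U2 = {ADG}.
G → BC applies, adding BC
AD → F applies, adding F
Closure: {ABCDFG}.

ABCDFG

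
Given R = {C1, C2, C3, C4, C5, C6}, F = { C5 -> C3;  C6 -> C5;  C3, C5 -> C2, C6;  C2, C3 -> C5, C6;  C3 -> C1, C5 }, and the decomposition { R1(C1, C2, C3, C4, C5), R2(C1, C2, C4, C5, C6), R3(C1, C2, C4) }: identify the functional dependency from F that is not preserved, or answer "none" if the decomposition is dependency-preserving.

none

C5 → C3 lies within R1.
C6 → C5 lies within R2.
C3, C5 → C2, C6: restricted closure across fragments reaches C2, C6.
C2, C3 → C5, C6: restricted closure across fragments reaches C5, C6.
C3 → C1, C5 lies within R1.
Every dependency is enforceable on the fragments, so the decomposition is dependency-preserving.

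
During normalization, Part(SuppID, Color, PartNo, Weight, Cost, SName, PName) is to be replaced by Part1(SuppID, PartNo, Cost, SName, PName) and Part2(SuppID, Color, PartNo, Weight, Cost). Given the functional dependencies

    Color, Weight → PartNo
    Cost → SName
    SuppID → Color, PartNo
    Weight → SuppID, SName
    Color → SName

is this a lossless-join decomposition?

Common attributes: Part1 ∩ Part2 = {SuppID, PartNo, Cost}.
Closure of {SuppID, PartNo, Cost}: Cost → SName applies, adding SName; SuppID → Color, PartNo applies, adding Color. So (SuppID, PartNo, Cost)⁺ = {SuppID, Color, PartNo, Cost, SName}.
The closure contains neither all of Part1 = {SuppID, PartNo, Cost, SName, PName} nor all of Part2 = {SuppID, Color, PartNo, Weight, Cost}, so the common attributes are not a superkey of either fragment. The join is lossy.

No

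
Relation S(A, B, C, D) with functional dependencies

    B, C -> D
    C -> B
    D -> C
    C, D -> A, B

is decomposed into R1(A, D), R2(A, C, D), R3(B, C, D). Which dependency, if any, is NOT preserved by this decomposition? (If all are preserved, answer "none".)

B, C → D lies within R3.
C → B lies within R3.
D → C lies within R2.
C, D → A, B: restricted closure across fragments reaches A, B.
Every dependency is enforceable on the fragments, so the decomposition is dependency-preserving.

none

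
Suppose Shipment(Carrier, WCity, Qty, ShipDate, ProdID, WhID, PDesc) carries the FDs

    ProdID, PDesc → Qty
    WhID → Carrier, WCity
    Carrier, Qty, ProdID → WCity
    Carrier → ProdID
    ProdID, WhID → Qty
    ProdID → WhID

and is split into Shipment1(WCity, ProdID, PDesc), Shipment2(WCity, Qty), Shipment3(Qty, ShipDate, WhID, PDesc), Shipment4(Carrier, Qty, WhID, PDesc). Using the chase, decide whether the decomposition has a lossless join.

No

Chase test. Columns are Carrier, WCity, Qty, ShipDate, ProdID, WhID, PDesc; row i has aⱼ where attribute j ∈ Shipmenti, else bᵢⱼ.
Initial tableau (one row per fragment):
  row 1: b11 a2 b13 b14 a5 b16 a7
  row 2: b21 a2 a3 b24 b25 b26 b27
  row 3: b31 b32 a3 a4 b35 a6 a7
  row 4: a1 b42 a3 b44 b45 a6 a7
Rows 3 and 4 agree on WhID; apply WhID→Carrier, WCity and equate their Carrier, WCity entries.
Rows 3 and 4 agree on Carrier; apply Carrier→ProdID and equate their ProdID entries.
No row becomes fully distinguished — the join is lossy.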